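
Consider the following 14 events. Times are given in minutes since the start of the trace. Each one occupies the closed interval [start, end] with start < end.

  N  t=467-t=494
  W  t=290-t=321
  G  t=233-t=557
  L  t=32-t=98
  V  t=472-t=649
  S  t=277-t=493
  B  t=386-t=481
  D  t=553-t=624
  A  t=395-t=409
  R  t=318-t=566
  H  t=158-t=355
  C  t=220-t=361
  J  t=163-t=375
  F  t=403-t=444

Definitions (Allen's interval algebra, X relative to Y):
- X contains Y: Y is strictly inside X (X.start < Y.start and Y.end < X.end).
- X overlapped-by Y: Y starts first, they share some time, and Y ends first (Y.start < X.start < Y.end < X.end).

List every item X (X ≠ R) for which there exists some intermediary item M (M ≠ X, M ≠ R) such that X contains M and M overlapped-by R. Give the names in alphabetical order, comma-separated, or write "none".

V

Target R = [t=318, t=566].
Intermediaries M with M overlapped-by R: D, V.
Via D — items with X contains D: V.
Via V — items with X contains V: none.
Union: V.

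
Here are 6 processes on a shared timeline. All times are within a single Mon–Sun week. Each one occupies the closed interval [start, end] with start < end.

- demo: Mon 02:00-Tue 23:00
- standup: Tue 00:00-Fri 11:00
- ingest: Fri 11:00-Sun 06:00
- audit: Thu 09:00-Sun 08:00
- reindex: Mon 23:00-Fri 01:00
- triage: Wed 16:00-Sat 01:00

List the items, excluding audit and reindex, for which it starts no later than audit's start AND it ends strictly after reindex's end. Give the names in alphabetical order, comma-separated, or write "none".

standup, triage

Conditions: its start is no later than audit's start (X.start <= Thu 09:00) AND its end is strictly after reindex's end (X.end > Fri 01:00).
demo: start Mon 02:00 <= Thu 09:00? ✓; end Tue 23:00 > Fri 01:00? ✗ → no.
ingest: start Fri 11:00 <= Thu 09:00? ✗; end Sun 06:00 > Fri 01:00? ✓ → no.
standup: start Tue 00:00 <= Thu 09:00? ✓; end Fri 11:00 > Fri 01:00? ✓ → yes.
triage: start Wed 16:00 <= Thu 09:00? ✓; end Sat 01:00 > Fri 01:00? ✓ → yes.
Result: standup, triage.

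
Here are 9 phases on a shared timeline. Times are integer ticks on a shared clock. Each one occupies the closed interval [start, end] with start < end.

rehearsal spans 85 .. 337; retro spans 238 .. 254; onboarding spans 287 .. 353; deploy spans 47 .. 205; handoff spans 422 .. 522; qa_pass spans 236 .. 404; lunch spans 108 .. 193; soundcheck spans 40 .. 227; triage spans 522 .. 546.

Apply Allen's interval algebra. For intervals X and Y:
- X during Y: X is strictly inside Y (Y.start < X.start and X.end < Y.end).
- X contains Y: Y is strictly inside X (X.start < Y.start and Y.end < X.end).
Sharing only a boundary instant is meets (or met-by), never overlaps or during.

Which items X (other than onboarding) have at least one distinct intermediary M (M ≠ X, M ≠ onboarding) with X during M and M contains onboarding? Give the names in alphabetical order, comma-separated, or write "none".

retro

Target onboarding = [287, 353].
Intermediaries M with M contains onboarding: qa_pass.
Via qa_pass — items with X during qa_pass: retro.
Union: retro.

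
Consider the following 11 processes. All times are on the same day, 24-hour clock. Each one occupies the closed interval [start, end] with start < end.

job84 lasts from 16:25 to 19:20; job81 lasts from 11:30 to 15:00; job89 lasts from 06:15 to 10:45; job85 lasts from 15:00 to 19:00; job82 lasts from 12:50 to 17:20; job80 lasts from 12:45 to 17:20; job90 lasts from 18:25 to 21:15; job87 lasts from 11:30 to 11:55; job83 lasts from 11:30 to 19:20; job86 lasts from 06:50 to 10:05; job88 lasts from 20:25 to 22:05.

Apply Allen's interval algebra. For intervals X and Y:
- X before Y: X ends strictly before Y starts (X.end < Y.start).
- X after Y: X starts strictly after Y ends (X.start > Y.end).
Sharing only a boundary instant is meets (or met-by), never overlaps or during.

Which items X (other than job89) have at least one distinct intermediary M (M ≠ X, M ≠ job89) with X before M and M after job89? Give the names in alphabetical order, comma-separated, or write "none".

job80, job81, job82, job83, job84, job85, job86, job87

Target job89 = [06:15, 10:45].
Intermediaries M with M after job89: job80, job81, job82, job83, job84, job85, job87, job88, job90.
Via job80 — items with X before job80: job86, job87.
Via job81 — items with X before job81: job86.
Via job82 — items with X before job82: job86, job87.
Via job83 — items with X before job83: job86.
Via job84 — items with X before job84: job81, job86, job87.
Via job85 — items with X before job85: job86, job87.
Via job87 — items with X before job87: job86.
Via job88 — items with X before job88: job80, job81, job82, job83, job84, job85, job86, job87.
Via job90 — items with X before job90: job80, job81, job82, job86, job87.
Union: job80, job81, job82, job83, job84, job85, job86, job87.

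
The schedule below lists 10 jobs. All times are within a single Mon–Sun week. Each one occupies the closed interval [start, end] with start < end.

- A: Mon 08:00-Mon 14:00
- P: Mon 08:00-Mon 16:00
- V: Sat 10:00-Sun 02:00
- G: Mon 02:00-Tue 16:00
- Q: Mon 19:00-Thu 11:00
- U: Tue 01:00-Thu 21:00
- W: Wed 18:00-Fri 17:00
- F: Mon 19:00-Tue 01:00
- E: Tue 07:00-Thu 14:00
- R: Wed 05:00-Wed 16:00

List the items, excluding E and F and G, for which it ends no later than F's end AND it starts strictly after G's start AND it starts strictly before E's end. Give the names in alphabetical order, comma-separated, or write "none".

A, P

Conditions: its end is no later than F's end (X.end <= Tue 01:00) AND its start is strictly after G's start (X.start > Mon 02:00) AND its start is strictly before E's end (X.start < Thu 14:00).
A: end Mon 14:00 <= Tue 01:00? ✓; start Mon 08:00 > Mon 02:00? ✓; start Mon 08:00 < Thu 14:00? ✓ → yes.
P: end Mon 16:00 <= Tue 01:00? ✓; start Mon 08:00 > Mon 02:00? ✓; start Mon 08:00 < Thu 14:00? ✓ → yes.
Q: end Thu 11:00 <= Tue 01:00? ✗; start Mon 19:00 > Mon 02:00? ✓; start Mon 19:00 < Thu 14:00? ✓ → no.
R: end Wed 16:00 <= Tue 01:00? ✗; start Wed 05:00 > Mon 02:00? ✓; start Wed 05:00 < Thu 14:00? ✓ → no.
U: end Thu 21:00 <= Tue 01:00? ✗; start Tue 01:00 > Mon 02:00? ✓; start Tue 01:00 < Thu 14:00? ✓ → no.
V: end Sun 02:00 <= Tue 01:00? ✗; start Sat 10:00 > Mon 02:00? ✓; start Sat 10:00 < Thu 14:00? ✗ → no.
W: end Fri 17:00 <= Tue 01:00? ✗; start Wed 18:00 > Mon 02:00? ✓; start Wed 18:00 < Thu 14:00? ✓ → no.
Result: A, P.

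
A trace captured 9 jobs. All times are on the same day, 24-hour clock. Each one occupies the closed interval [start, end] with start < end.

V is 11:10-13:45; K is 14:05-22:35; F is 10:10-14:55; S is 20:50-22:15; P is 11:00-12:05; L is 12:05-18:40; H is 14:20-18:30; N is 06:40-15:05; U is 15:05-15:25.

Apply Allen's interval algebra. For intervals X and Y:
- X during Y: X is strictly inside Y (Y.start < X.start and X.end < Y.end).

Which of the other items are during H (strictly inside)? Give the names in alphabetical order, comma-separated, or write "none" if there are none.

U

Target H = [14:20, 18:30].
F [10:10, 14:55] → overlaps → no.
K [14:05, 22:35] → contains → no.
L [12:05, 18:40] → contains → no.
N [06:40, 15:05] → overlaps → no.
P [11:00, 12:05] → before → no.
S [20:50, 22:15] → after → no.
U [15:05, 15:25] → during → yes.
V [11:10, 13:45] → before → no.
Result: U.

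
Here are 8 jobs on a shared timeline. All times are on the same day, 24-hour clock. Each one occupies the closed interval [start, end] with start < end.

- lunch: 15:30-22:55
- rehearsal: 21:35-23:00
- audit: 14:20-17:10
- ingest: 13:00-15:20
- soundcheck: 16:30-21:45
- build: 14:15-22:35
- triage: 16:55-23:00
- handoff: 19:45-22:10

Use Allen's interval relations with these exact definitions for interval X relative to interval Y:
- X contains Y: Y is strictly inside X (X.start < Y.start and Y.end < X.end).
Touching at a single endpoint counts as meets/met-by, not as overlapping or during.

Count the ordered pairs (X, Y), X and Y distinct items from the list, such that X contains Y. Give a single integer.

6

Checking all 56 ordered pairs for relation 'contains'; matching pairs in alphabetical order:
(build, audit): build contains audit ✓
(build, handoff): build contains handoff ✓
(build, soundcheck): build contains soundcheck ✓
(lunch, handoff): lunch contains handoff ✓
(lunch, soundcheck): lunch contains soundcheck ✓
(triage, handoff): triage contains handoff ✓
Count: 6.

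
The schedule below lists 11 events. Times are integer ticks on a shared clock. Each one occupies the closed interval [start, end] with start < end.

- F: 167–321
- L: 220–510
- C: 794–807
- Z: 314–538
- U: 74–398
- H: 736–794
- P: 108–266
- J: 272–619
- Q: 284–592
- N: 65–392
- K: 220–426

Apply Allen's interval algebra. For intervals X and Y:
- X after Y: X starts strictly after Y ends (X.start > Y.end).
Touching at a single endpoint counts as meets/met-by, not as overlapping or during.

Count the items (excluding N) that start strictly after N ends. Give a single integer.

2

Target N = [65, 392].
C [794, 807] → after → counts.
F [167, 321] → during → no.
H [736, 794] → after → counts.
J [272, 619] → overlapped-by → no.
K [220, 426] → overlapped-by → no.
L [220, 510] → overlapped-by → no.
P [108, 266] → during → no.
Q [284, 592] → overlapped-by → no.
U [74, 398] → overlapped-by → no.
Z [314, 538] → overlapped-by → no.
Total: 2.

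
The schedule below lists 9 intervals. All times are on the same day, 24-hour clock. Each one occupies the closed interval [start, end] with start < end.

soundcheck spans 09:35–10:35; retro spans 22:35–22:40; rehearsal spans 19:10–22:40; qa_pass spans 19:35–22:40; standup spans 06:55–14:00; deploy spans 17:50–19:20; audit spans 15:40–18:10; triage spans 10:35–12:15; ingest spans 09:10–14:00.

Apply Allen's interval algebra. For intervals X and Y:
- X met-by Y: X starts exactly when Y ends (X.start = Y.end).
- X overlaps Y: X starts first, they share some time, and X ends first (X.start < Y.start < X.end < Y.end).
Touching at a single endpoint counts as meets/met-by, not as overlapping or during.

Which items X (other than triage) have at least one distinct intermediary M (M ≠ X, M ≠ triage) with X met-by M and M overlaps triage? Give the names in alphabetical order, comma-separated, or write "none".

none

Target triage = [10:35, 12:15].
Intermediaries M with M overlaps triage: none.
Union: none.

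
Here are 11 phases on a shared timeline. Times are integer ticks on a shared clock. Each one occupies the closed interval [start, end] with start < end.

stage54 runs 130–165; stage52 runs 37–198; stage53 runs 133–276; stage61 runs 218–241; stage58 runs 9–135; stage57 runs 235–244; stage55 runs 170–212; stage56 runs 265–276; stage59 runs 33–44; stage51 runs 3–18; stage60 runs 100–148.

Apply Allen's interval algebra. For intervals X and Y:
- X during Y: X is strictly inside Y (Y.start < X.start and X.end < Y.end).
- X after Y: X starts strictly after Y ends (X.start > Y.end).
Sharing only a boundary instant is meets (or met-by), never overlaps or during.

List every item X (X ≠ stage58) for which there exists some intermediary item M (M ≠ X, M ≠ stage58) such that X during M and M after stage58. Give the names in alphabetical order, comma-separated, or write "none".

none

Target stage58 = [9, 135].
Intermediaries M with M after stage58: stage55, stage56, stage57, stage61.
Via stage55 — items with X during stage55: none.
Via stage56 — items with X during stage56: none.
Via stage57 — items with X during stage57: none.
Via stage61 — items with X during stage61: none.
Union: none.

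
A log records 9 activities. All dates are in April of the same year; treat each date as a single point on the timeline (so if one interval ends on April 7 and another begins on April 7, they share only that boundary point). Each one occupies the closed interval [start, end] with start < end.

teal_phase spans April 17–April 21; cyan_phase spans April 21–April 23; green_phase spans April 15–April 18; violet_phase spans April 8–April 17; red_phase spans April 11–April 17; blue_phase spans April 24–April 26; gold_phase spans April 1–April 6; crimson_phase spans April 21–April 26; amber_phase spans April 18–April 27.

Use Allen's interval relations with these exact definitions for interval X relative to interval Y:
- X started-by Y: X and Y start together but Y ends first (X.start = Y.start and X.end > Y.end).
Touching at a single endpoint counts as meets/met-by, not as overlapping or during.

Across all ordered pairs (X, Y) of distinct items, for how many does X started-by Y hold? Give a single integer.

1

Checking all 72 ordered pairs for relation 'started-by'; matching pairs in alphabetical order:
(crimson_phase, cyan_phase): crimson_phase started-by cyan_phase ✓
Count: 1.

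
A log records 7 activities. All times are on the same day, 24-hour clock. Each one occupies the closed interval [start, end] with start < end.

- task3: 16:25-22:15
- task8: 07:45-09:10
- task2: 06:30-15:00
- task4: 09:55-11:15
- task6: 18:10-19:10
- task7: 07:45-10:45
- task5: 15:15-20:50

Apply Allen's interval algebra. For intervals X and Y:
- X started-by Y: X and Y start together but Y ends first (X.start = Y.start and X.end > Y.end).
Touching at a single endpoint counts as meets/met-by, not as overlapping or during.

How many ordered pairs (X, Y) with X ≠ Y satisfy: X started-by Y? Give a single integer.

1

Checking all 42 ordered pairs for relation 'started-by'; matching pairs in alphabetical order:
(task7, task8): task7 started-by task8 ✓
Count: 1.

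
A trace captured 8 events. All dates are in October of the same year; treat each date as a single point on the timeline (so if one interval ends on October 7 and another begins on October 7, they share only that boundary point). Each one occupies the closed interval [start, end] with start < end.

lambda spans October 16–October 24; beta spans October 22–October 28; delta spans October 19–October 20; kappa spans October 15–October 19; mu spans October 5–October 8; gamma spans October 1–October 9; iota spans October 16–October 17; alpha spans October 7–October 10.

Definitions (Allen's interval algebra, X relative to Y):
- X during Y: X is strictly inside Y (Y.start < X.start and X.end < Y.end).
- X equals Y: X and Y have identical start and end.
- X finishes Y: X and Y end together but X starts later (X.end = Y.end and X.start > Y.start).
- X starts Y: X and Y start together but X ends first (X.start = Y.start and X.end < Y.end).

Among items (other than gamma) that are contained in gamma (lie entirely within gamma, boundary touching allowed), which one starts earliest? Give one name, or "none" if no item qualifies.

Target gamma = [October 1, October 9].
alpha [October 7, October 10] → overlapped-by → excluded.
beta [October 22, October 28] → after → excluded.
delta [October 19, October 20] → after → excluded.
iota [October 16, October 17] → after → excluded.
kappa [October 15, October 19] → after → excluded.
lambda [October 16, October 24] → after → excluded.
mu [October 5, October 8] → during → candidate.
Among candidates, earliest start is October 5 → mu.

mu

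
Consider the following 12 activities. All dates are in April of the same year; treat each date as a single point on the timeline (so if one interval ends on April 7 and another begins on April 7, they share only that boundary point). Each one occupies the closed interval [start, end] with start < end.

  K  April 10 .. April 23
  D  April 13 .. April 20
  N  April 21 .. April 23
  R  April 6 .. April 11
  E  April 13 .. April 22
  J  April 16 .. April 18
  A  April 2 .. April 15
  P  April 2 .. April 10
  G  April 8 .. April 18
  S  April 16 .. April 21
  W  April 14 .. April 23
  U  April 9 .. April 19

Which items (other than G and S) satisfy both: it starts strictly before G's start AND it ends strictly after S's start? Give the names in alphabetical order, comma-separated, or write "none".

none

Conditions: its start is strictly before G's start (X.start < April 8) AND its end is strictly after S's start (X.end > April 16).
A: start April 2 < April 8? ✓; end April 15 > April 16? ✗ → no.
D: start April 13 < April 8? ✗; end April 20 > April 16? ✓ → no.
E: start April 13 < April 8? ✗; end April 22 > April 16? ✓ → no.
J: start April 16 < April 8? ✗; end April 18 > April 16? ✓ → no.
K: start April 10 < April 8? ✗; end April 23 > April 16? ✓ → no.
N: start April 21 < April 8? ✗; end April 23 > April 16? ✓ → no.
P: start April 2 < April 8? ✓; end April 10 > April 16? ✗ → no.
R: start April 6 < April 8? ✓; end April 11 > April 16? ✗ → no.
U: start April 9 < April 8? ✗; end April 19 > April 16? ✓ → no.
W: start April 14 < April 8? ✗; end April 23 > April 16? ✓ → no.
Result: none.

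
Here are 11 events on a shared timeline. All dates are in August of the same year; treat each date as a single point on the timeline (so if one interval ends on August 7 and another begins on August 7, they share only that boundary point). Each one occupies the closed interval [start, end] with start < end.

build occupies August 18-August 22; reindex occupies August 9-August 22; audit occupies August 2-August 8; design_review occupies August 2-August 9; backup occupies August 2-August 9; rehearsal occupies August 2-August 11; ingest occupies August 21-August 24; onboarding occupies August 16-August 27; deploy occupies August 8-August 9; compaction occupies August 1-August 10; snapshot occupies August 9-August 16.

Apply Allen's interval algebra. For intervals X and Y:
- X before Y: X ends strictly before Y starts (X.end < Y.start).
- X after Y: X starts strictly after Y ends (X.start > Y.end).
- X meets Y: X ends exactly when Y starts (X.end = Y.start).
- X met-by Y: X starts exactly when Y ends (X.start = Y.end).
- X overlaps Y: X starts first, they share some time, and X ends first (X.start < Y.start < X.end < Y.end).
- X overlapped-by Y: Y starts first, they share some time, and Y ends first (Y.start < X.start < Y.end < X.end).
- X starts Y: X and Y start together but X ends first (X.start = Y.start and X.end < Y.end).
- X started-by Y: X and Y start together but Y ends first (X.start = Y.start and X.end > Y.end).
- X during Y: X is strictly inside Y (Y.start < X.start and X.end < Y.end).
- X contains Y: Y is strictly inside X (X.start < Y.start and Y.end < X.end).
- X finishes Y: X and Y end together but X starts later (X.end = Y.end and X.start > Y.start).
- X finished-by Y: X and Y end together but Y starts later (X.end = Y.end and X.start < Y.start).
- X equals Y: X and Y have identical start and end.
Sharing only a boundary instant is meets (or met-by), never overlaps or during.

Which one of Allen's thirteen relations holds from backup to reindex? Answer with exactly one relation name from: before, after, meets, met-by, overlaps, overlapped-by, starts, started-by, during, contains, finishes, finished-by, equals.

meets

backup = [August 2, August 9]; reindex = [August 9, August 22].
Compare endpoints: backup.start < reindex.start, backup.start < reindex.end, backup.end = reindex.start, backup.end < reindex.end.
That pattern is 'meets'.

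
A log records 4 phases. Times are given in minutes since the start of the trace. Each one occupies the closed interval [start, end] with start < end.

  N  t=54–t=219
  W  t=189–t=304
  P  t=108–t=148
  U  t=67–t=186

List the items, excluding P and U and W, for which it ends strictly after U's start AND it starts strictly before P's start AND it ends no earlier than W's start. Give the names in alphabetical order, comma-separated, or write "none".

Conditions: its end is strictly after U's start (X.end > t=67) AND its start is strictly before P's start (X.start < t=108) AND its end is no earlier than W's start (X.end >= t=189).
N: end t=219 > t=67? ✓; start t=54 < t=108? ✓; end t=219 >= t=189? ✓ → yes.
Result: N.

N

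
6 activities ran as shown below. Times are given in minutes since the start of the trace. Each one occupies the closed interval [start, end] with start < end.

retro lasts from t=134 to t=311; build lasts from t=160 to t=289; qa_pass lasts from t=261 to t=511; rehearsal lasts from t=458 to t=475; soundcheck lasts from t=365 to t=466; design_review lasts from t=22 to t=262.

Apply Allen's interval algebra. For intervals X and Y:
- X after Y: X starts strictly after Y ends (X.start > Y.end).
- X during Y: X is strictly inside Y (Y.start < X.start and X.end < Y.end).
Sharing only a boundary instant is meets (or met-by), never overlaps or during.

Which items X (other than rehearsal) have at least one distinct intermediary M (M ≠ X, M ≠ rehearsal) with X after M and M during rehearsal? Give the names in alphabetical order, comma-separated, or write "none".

none

Target rehearsal = [t=458, t=475].
Intermediaries M with M during rehearsal: none.
Union: none.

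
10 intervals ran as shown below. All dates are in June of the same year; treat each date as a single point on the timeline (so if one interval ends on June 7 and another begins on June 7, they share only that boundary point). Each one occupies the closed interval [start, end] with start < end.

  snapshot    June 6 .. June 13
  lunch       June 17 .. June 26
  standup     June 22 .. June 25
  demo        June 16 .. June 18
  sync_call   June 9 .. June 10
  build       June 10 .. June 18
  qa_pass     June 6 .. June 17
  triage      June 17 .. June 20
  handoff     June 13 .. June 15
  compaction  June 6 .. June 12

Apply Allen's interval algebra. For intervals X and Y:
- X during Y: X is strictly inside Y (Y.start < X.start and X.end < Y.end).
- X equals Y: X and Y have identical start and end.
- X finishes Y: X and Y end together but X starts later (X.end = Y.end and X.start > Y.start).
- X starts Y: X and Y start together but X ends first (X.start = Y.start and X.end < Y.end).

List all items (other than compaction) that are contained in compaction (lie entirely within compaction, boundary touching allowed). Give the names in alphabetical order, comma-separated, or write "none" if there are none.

sync_call

Target compaction = [June 6, June 12].
build [June 10, June 18] → overlapped-by → no.
demo [June 16, June 18] → after → no.
handoff [June 13, June 15] → after → no.
lunch [June 17, June 26] → after → no.
qa_pass [June 6, June 17] → started-by → no.
snapshot [June 6, June 13] → started-by → no.
standup [June 22, June 25] → after → no.
sync_call [June 9, June 10] → during → yes.
triage [June 17, June 20] → after → no.
Result: sync_call.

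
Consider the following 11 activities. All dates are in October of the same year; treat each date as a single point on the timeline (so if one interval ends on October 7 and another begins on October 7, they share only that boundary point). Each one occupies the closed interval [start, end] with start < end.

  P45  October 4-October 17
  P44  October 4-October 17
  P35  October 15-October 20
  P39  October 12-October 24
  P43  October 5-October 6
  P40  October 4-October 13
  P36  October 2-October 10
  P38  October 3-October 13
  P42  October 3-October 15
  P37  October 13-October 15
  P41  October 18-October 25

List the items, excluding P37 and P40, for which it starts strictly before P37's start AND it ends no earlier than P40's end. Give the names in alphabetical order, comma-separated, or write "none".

Conditions: its start is strictly before P37's start (X.start < October 13) AND its end is no earlier than P40's end (X.end >= October 13).
P35: start October 15 < October 13? ✗; end October 20 >= October 13? ✓ → no.
P36: start October 2 < October 13? ✓; end October 10 >= October 13? ✗ → no.
P38: start October 3 < October 13? ✓; end October 13 >= October 13? ✓ → yes.
P39: start October 12 < October 13? ✓; end October 24 >= October 13? ✓ → yes.
P41: start October 18 < October 13? ✗; end October 25 >= October 13? ✓ → no.
P42: start October 3 < October 13? ✓; end October 15 >= October 13? ✓ → yes.
P43: start October 5 < October 13? ✓; end October 6 >= October 13? ✗ → no.
P44: start October 4 < October 13? ✓; end October 17 >= October 13? ✓ → yes.
P45: start October 4 < October 13? ✓; end October 17 >= October 13? ✓ → yes.
Result: P38, P39, P42, P44, P45.

P38, P39, P42, P44, P45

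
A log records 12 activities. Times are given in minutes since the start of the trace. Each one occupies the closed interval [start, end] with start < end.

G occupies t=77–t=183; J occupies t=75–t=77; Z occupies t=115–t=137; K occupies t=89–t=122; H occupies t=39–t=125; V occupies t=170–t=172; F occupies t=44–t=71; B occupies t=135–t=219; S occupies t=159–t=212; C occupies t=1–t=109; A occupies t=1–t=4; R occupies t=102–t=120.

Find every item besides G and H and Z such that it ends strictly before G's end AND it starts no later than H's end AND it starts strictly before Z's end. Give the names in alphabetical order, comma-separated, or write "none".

A, C, F, J, K, R

Conditions: its end is strictly before G's end (X.end < t=183) AND its start is no later than H's end (X.start <= t=125) AND its start is strictly before Z's end (X.start < t=137).
A: end t=4 < t=183? ✓; start t=1 <= t=125? ✓; start t=1 < t=137? ✓ → yes.
B: end t=219 < t=183? ✗; start t=135 <= t=125? ✗; start t=135 < t=137? ✓ → no.
C: end t=109 < t=183? ✓; start t=1 <= t=125? ✓; start t=1 < t=137? ✓ → yes.
F: end t=71 < t=183? ✓; start t=44 <= t=125? ✓; start t=44 < t=137? ✓ → yes.
J: end t=77 < t=183? ✓; start t=75 <= t=125? ✓; start t=75 < t=137? ✓ → yes.
K: end t=122 < t=183? ✓; start t=89 <= t=125? ✓; start t=89 < t=137? ✓ → yes.
R: end t=120 < t=183? ✓; start t=102 <= t=125? ✓; start t=102 < t=137? ✓ → yes.
S: end t=212 < t=183? ✗; start t=159 <= t=125? ✗; start t=159 < t=137? ✗ → no.
V: end t=172 < t=183? ✓; start t=170 <= t=125? ✗; start t=170 < t=137? ✗ → no.
Result: A, C, F, J, K, R.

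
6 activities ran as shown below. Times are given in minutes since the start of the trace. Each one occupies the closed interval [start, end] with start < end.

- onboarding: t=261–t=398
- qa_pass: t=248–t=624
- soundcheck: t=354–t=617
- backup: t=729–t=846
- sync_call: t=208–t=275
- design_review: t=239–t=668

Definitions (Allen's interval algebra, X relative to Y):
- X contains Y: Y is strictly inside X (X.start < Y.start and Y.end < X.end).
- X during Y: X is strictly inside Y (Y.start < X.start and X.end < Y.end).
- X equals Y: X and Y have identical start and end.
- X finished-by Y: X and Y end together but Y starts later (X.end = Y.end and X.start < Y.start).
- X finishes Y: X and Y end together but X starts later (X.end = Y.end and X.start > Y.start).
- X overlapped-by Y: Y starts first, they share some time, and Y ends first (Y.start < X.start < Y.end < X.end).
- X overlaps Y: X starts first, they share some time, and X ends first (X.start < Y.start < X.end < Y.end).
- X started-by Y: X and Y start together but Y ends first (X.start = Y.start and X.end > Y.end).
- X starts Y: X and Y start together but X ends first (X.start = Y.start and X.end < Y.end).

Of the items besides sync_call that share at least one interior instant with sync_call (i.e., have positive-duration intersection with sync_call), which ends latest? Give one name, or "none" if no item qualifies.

design_review

Target sync_call = [t=208, t=275].
backup [t=729, t=846] → after → excluded.
design_review [t=239, t=668] → overlapped-by → candidate.
onboarding [t=261, t=398] → overlapped-by → candidate.
qa_pass [t=248, t=624] → overlapped-by → candidate.
soundcheck [t=354, t=617] → after → excluded.
Among candidates, latest end is t=668 → design_review.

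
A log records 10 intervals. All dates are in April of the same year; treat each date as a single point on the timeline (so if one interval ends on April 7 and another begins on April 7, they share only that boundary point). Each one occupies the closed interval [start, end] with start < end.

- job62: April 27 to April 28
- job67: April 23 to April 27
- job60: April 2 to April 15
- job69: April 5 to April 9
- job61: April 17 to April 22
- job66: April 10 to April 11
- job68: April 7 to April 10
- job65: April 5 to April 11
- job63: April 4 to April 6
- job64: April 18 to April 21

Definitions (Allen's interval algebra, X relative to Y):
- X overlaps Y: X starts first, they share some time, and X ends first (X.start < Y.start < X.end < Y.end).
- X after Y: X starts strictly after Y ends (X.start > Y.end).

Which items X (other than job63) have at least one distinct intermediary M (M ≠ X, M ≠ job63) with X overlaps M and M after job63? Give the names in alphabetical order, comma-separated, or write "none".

Target job63 = [April 4, April 6].
Intermediaries M with M after job63: job61, job62, job64, job66, job67, job68.
Via job61 — items with X overlaps job61: none.
Via job62 — items with X overlaps job62: none.
Via job64 — items with X overlaps job64: none.
Via job66 — items with X overlaps job66: none.
Via job67 — items with X overlaps job67: none.
Via job68 — items with X overlaps job68: job69.
Union: job69.

job69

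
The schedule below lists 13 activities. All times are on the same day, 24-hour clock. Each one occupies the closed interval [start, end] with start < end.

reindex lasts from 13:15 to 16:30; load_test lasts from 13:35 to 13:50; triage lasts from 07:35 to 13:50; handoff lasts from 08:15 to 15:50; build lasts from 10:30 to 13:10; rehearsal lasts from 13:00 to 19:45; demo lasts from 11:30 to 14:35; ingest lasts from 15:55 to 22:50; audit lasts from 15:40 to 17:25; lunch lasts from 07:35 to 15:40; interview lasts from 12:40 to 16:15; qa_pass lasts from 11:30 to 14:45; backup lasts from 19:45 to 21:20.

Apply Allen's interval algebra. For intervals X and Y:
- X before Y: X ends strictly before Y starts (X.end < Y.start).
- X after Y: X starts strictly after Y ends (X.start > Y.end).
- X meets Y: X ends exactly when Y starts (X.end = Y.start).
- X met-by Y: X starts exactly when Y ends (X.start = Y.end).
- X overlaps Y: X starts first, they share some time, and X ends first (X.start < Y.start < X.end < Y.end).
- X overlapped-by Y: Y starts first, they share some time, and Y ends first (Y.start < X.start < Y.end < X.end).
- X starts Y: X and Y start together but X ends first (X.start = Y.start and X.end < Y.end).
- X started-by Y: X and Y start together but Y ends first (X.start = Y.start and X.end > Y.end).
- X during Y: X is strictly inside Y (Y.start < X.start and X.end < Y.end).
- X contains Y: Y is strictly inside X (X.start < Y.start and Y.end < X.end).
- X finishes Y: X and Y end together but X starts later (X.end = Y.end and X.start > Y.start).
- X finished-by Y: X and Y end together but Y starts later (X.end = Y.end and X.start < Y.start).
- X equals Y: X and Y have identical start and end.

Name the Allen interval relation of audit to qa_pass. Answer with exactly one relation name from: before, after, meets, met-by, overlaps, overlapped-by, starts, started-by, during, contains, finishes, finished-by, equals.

audit = [15:40, 17:25]; qa_pass = [11:30, 14:45].
Compare endpoints: audit.start > qa_pass.start, audit.start > qa_pass.end, audit.end > qa_pass.start, audit.end > qa_pass.end.
That pattern is 'after'.

after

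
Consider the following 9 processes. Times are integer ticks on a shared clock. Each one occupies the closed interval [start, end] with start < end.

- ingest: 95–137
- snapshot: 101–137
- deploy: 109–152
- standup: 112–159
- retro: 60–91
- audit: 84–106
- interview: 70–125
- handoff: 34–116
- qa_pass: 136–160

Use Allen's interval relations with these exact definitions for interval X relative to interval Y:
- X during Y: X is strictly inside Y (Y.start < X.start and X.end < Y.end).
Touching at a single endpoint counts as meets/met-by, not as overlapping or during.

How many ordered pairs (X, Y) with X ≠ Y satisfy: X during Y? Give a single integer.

Checking all 72 ordered pairs for relation 'during'; matching pairs in alphabetical order:
(audit, handoff): audit during handoff ✓
(audit, interview): audit during interview ✓
(retro, handoff): retro during handoff ✓
Count: 3.

3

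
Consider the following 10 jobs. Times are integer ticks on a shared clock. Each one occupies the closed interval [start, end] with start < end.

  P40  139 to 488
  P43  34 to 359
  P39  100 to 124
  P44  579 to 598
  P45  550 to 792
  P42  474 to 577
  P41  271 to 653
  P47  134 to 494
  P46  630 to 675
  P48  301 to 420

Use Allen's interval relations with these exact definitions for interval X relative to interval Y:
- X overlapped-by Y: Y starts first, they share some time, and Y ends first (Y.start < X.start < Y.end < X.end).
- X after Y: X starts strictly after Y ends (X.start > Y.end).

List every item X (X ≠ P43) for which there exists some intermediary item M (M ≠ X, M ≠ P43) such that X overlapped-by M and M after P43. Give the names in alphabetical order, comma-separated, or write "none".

P45

Target P43 = [34, 359].
Intermediaries M with M after P43: P42, P44, P45, P46.
Via P42 — items with X overlapped-by P42: P45.
Via P44 — items with X overlapped-by P44: none.
Via P45 — items with X overlapped-by P45: none.
Via P46 — items with X overlapped-by P46: none.
Union: P45.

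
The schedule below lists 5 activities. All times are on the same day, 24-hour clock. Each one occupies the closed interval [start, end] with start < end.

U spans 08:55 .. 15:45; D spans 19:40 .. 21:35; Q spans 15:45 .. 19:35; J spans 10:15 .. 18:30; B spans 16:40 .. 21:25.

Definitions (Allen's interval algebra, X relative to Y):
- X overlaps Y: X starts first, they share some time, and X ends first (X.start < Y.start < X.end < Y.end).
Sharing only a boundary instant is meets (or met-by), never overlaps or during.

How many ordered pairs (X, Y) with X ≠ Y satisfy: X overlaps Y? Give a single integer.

Checking all 20 ordered pairs for relation 'overlaps'; matching pairs in alphabetical order:
(B, D): B overlaps D ✓
(J, B): J overlaps B ✓
(J, Q): J overlaps Q ✓
(Q, B): Q overlaps B ✓
(U, J): U overlaps J ✓
Count: 5.

5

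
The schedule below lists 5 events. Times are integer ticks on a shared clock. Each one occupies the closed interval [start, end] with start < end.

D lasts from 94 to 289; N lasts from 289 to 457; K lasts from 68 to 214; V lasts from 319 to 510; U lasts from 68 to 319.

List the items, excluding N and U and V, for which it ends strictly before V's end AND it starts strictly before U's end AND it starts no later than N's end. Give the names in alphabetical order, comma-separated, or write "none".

Conditions: its end is strictly before V's end (X.end < 510) AND its start is strictly before U's end (X.start < 319) AND its start is no later than N's end (X.start <= 457).
D: end 289 < 510? ✓; start 94 < 319? ✓; start 94 <= 457? ✓ → yes.
K: end 214 < 510? ✓; start 68 < 319? ✓; start 68 <= 457? ✓ → yes.
Result: D, K.

D, K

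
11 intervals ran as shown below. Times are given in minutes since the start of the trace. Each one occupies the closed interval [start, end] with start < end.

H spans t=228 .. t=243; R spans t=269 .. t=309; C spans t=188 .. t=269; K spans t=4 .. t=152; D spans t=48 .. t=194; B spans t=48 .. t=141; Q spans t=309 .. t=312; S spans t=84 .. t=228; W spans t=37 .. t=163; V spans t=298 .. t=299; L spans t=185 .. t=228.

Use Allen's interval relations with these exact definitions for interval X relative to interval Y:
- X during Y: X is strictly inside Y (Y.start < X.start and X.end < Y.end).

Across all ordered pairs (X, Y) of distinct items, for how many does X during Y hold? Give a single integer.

4

Checking all 110 ordered pairs for relation 'during'; matching pairs in alphabetical order:
(B, K): B during K ✓
(B, W): B during W ✓
(H, C): H during C ✓
(V, R): V during R ✓
Count: 4.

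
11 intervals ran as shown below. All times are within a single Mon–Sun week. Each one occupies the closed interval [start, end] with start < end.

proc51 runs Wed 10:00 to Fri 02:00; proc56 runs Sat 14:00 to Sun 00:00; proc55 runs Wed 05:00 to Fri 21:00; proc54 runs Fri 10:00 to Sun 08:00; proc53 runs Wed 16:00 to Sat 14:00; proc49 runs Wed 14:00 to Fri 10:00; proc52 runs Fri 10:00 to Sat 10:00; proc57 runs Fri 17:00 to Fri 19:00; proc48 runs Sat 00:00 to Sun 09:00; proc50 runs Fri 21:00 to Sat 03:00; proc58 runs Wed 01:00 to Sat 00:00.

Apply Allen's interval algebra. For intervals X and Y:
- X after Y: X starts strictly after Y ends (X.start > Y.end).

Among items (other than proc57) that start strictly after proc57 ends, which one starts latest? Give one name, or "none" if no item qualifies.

proc56

Target proc57 = [Fri 17:00, Fri 19:00].
proc48 [Sat 00:00, Sun 09:00] → after → candidate.
proc49 [Wed 14:00, Fri 10:00] → before → excluded.
proc50 [Fri 21:00, Sat 03:00] → after → candidate.
proc51 [Wed 10:00, Fri 02:00] → before → excluded.
proc52 [Fri 10:00, Sat 10:00] → contains → excluded.
proc53 [Wed 16:00, Sat 14:00] → contains → excluded.
proc54 [Fri 10:00, Sun 08:00] → contains → excluded.
proc55 [Wed 05:00, Fri 21:00] → contains → excluded.
proc56 [Sat 14:00, Sun 00:00] → after → candidate.
proc58 [Wed 01:00, Sat 00:00] → contains → excluded.
Among candidates, latest start is Sat 14:00 → proc56.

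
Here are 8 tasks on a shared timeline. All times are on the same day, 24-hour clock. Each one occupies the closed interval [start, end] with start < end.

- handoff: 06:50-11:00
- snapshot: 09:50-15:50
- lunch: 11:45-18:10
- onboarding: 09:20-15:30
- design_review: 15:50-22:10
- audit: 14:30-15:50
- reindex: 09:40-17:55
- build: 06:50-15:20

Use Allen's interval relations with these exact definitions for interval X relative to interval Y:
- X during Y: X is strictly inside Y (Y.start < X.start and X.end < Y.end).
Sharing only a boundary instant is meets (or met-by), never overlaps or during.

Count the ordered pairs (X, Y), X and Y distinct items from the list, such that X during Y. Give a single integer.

Checking all 56 ordered pairs for relation 'during'; matching pairs in alphabetical order:
(audit, lunch): audit during lunch ✓
(audit, reindex): audit during reindex ✓
(snapshot, reindex): snapshot during reindex ✓
Count: 3.

3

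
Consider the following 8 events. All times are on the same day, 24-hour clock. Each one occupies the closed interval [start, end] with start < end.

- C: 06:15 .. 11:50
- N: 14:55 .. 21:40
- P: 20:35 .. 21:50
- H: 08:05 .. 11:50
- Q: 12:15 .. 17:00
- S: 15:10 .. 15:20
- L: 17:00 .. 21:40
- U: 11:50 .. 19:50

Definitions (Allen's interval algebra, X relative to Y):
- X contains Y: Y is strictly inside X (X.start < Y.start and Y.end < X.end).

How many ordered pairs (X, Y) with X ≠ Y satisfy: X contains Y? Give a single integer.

Checking all 56 ordered pairs for relation 'contains'; matching pairs in alphabetical order:
(N, S): N contains S ✓
(Q, S): Q contains S ✓
(U, Q): U contains Q ✓
(U, S): U contains S ✓
Count: 4.

4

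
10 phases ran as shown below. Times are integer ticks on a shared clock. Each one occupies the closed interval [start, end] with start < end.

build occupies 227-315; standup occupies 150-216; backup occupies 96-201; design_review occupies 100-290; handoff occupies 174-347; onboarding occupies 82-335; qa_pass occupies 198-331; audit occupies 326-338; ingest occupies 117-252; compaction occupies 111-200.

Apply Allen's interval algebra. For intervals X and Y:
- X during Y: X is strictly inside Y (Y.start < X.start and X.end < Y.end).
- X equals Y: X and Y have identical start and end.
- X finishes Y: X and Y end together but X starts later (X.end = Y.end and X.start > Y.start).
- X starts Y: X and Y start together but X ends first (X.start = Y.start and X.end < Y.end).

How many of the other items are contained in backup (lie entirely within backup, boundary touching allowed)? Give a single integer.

Target backup = [96, 201].
audit [326, 338] → after → no.
build [227, 315] → after → no.
compaction [111, 200] → during → counts.
design_review [100, 290] → overlapped-by → no.
handoff [174, 347] → overlapped-by → no.
ingest [117, 252] → overlapped-by → no.
onboarding [82, 335] → contains → no.
qa_pass [198, 331] → overlapped-by → no.
standup [150, 216] → overlapped-by → no.
Total: 1.

1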